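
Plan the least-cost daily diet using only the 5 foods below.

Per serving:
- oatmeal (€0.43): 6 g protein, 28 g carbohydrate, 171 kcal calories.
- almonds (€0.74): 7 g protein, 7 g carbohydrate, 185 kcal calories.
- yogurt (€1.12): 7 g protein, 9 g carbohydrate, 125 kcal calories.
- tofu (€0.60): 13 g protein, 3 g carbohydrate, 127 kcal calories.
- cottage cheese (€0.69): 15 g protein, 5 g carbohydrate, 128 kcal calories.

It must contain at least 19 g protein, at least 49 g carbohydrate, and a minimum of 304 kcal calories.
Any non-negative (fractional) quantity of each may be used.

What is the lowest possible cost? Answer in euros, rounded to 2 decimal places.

€1.13

This is a linear program. Let x1 = servings of oatmeal, x2 = servings of almonds, x3 = servings of yogurt, x4 = servings of tofu, x5 = servings of cottage cheese.
min 0.43x1 + 0.74x2 + 1.12x3 + 0.6x4 + 0.69x5 s.t.:
  6x1 + 7x2 + 7x3 + 13x4 + 15x5 ≥ 19   (protein)
  28x1 + 7x2 + 9x3 + 3x4 + 5x5 ≥ 49   (carbohydrate)
  171x1 + 185x2 + 125x3 + 127x4 + 128x5 ≥ 304   (calories)
  x1, x2, x3, x4, x5 ≥ 0.
The minimum-cost mix takes nothing from almonds, yogurt, tofu — only oatmeal, cottage cheese. Binding constraints: protein and carbohydrate.
That vertex is x1 = 1.641, x5 = 0.6103.
Hence cost = 0.43·1.641 + 0.69·0.6103 = €1.1267.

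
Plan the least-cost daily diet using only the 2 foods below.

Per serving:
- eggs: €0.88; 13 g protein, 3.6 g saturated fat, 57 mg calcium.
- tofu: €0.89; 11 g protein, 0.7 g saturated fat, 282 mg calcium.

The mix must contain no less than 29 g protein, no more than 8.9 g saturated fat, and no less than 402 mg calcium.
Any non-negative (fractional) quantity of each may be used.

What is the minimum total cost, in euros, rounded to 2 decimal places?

€2.13

This is a linear program. Let x1 = servings of eggs, x2 = servings of tofu.
min 0.88x1 + 0.89x2 with:
  13x1 + 11x2 ≥ 29   (protein)
  3.6x1 + 0.7x2 ≤ 8.9   (saturated fat)
  57x1 + 282x2 ≥ 402   (calcium)
  x1, x2 ≥ 0.
Both inputs are positive at the optimum. Binding constraints: protein and calcium.
So eggs = 1.236 servings, tofu = 1.176 servings.
Cost = 0.88·1.236 + 0.89·1.176 = 2.1343.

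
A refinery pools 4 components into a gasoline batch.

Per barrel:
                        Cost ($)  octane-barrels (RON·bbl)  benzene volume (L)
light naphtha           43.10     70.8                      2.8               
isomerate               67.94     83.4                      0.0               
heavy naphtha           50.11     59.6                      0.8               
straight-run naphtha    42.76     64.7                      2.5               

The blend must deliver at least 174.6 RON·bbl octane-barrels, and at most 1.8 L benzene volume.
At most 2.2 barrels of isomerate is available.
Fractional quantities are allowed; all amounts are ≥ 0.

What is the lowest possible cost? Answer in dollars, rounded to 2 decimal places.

Set it up as a linear program. Let x1 = barrels of light naphtha, x2 = barrels of isomerate, x3 = barrels of heavy naphtha, x4 = barrels of straight-run naphtha.
Minimize 43.1x1 + 67.94x2 + 50.11x3 + 42.76x4 subject to:
  70.8x1 + 83.4x2 + 59.6x3 + 64.7x4 ≥ 174.6   (octane-barrels)
  2.8x1 + 0.8x3 + 2.5x4 ≤ 1.8   (benzene volume)
  x2 ≤ 2.2
  x1, x2, x3, x4 ≥ 0.
At the optimum only light naphtha, isomerate are positive (heavy naphtha, straight-run naphtha = 0). Binding constraints: octane-barrels and benzene volume.
Optimal quantities: light naphtha = 0.64286 barrels, isomerate = 1.5478 barrels.
Cost = 43.1·0.64286 + 67.94·1.5478 = 132.8648.

$132.86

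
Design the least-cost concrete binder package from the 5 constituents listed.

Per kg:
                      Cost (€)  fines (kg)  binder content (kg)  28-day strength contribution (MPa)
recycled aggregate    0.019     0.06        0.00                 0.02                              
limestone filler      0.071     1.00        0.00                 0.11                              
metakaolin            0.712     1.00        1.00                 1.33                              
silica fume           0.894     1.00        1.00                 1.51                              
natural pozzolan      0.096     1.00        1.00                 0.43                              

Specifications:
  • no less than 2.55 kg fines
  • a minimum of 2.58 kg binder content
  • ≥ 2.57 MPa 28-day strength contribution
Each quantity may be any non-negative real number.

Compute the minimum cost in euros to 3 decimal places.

Let x1 = kg of recycled aggregate, x2 = kg of limestone filler, x3 = kg of metakaolin, x4 = kg of silica fume, x5 = kg of natural pozzolan.
Minimize 0.019x1 + 0.071x2 + 0.712x3 + 0.894x4 + 0.096x5 s.t.:
  0.06x1 + 1x2 + 1x3 + 1x4 + 1x5 ≥ 2.55   (fines)
  1x3 + 1x4 + 1x5 ≥ 2.58   (binder content)
  0.02x1 + 0.11x2 + 1.33x3 + 1.51x4 + 0.43x5 ≥ 2.57   (28-day strength contribution)
  x1, x2, x3, x4, x5 ≥ 0.
The optimal basis is {natural pozzolan}; recycled aggregate, limestone filler, metakaolin, silica fume drop out. Binding constraint: 28-day strength contribution.
That vertex is x5 = 5.977.
Cost = 0.096·5.977 = 0.57379.

€0.574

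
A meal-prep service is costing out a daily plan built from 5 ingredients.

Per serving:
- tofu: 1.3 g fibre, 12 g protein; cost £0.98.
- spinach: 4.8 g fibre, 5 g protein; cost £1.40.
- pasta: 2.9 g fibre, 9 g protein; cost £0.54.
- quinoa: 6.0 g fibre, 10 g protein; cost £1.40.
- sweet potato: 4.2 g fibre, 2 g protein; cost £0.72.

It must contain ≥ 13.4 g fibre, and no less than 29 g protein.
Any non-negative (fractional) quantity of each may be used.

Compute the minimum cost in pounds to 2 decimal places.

£2.42

Let x1 = servings of tofu, x2 = servings of spinach, x3 = servings of pasta, x4 = servings of quinoa, x5 = servings of sweet potato.
Minimize 0.98x1 + 1.4x2 + 0.54x3 + 1.4x4 + 0.72x5 with:
  1.3x1 + 4.8x2 + 2.9x3 + 6x4 + 4.2x5 ≥ 13.4   (fibre)
  12x1 + 5x2 + 9x3 + 10x4 + 2x5 ≥ 29   (protein)
  x1, x2, x3, x4, x5 ≥ 0.
The cheapest feasible vertex uses only pasta, sweet potato; tofu, spinach, quinoa are not used. There the fibre and protein constraints are tight.
Optimal quantities: pasta = 2.969 servings, sweet potato = 1.141 servings.
Total cost: 0.54·2.969 + 0.72·1.141 = 2.4248.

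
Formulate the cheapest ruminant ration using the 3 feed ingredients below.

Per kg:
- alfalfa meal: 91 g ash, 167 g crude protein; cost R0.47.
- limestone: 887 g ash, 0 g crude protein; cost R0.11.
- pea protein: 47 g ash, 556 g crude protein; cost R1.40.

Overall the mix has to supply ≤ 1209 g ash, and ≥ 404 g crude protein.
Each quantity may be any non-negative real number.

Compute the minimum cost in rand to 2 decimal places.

Let x1 = kg of alfalfa meal, x2 = kg of limestone, x3 = kg of pea protein.
Minimize 0.47x1 + 0.11x2 + 1.4x3 s.t.:
  91x1 + 887x2 + 47x3 ≤ 1209   (ash)
  167x1 + 556x3 ≥ 404   (crude protein)
  x1, x2, x3 ≥ 0.
The optimal basis is {pea protein}; alfalfa meal, limestone drop out. Binding constraint: crude protein.
Solving gives x3 = 0.7266.
Cost = 1.4·0.7266 = 1.0172.

R1.02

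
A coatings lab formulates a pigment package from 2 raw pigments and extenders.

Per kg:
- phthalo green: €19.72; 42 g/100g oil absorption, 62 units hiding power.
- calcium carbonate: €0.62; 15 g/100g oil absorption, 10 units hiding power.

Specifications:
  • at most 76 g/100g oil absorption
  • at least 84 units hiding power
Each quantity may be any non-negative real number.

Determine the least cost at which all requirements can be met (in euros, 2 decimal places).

Let x1 = kg of phthalo green, x2 = kg of calcium carbonate.
Minimize 19.72x1 + 0.62x2 with:
  42x1 + 15x2 ≤ 76   (oil absorption)
  62x1 + 10x2 ≥ 84   (hiding power)
  x1, x2 ≥ 0.
Both inputs are positive at the optimum. There the oil absorption and hiding power constraints are tight.
That vertex is x1 = 0.9804, x2 = 2.322.
Cost = 19.72·0.9804 + 0.62·2.322 = 20.7731.

€20.77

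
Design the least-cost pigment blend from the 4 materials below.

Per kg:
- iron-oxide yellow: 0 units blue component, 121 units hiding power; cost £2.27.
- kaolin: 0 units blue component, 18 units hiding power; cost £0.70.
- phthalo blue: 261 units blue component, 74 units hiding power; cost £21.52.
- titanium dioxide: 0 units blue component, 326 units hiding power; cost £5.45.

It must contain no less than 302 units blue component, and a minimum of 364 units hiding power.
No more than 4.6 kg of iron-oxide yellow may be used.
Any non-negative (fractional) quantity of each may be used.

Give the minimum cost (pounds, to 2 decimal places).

£29.55

Let x1 = kg of iron-oxide yellow, x2 = kg of kaolin, x3 = kg of phthalo blue, x4 = kg of titanium dioxide.
Minimize 2.27x1 + 0.7x2 + 21.52x3 + 5.45x4 s.t.:
  261x3 ≥ 302   (blue component)
  121x1 + 18x2 + 74x3 + 326x4 ≥ 364   (hiding power)
  x1 ≤ 4.6
  x1, x2, x3, x4 ≥ 0.
The minimum-cost mix takes nothing from iron-oxide yellow, kaolin — only phthalo blue, titanium dioxide. Binding constraints: blue component and hiding power.
That vertex is x3 = 1.157, x4 = 0.8539.
Objective = 21.52·1.157 + 5.45·0.8539 = 29.5524.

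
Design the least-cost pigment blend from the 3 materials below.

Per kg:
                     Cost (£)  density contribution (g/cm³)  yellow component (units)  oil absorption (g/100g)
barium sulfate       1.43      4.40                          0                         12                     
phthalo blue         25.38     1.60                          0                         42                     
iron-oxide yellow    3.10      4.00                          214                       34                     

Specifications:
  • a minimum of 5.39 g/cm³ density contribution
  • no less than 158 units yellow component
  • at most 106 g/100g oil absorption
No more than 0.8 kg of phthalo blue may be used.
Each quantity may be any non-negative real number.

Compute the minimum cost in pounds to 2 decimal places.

Set it up as a linear program. Let x1 = kg of barium sulfate, x2 = kg of phthalo blue, x3 = kg of iron-oxide yellow.
min 1.43x1 + 25.38x2 + 3.1x3 with:
  4.4x1 + 1.6x2 + 4x3 ≥ 5.39   (density contribution)
  214x3 ≥ 158   (yellow component)
  12x1 + 42x2 + 34x3 ≤ 106   (oil absorption)
  x2 ≤ 0.8
  x1, x2, x3 ≥ 0.
At the optimum only barium sulfate, iron-oxide yellow are positive (phthalo blue = 0). The density contribution and yellow component requirements are met with equality.
Solving gives x1 = 0.5538, x3 = 0.7383.
Objective = 1.43·0.5538 + 3.1·0.7383 = 3.0807.

£3.08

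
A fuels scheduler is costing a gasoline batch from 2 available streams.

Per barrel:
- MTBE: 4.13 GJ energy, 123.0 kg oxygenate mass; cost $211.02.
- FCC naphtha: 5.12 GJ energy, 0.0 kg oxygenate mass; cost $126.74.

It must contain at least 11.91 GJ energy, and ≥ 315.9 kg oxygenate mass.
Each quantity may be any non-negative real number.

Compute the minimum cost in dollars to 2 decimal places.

Set it up as a linear program. Let x1 = barrels of MTBE, x2 = barrels of FCC naphtha.
min 211.02x1 + 126.74x2 subject to:
  4.13x1 + 5.12x2 ≥ 11.91   (energy)
  123x1 ≥ 315.9   (oxygenate mass)
  x1, x2 ≥ 0.
Both inputs are positive at the optimum. There the energy and oxygenate mass constraints are tight.
Optimal quantities: MTBE = 2.56829 barrels, FCC naphtha = 0.254483 barrels.
Hence cost = 211.02·2.56829 + 126.74·0.254483 = $574.2137.

$574.21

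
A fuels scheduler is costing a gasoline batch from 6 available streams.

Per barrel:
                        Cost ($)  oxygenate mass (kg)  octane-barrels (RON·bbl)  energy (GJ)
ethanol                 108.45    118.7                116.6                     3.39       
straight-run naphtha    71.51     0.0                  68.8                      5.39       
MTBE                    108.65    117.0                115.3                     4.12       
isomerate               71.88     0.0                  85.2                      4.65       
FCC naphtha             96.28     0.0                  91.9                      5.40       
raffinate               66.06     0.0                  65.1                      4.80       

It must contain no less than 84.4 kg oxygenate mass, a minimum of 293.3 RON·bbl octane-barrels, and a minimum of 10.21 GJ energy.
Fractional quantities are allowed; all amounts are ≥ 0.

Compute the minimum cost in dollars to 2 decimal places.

This is a linear program. Let x1 = barrels of ethanol, x2 = barrels of straight-run naphtha, x3 = barrels of MTBE, x4 = barrels of isomerate, x5 = barrels of FCC naphtha, x6 = barrels of raffinate.
Minimize 108.45x1 + 71.51x2 + 108.65x3 + 71.88x4 + 96.28x5 + 66.06x6 with:
  118.7x1 + 117x3 ≥ 84.4   (oxygenate mass)
  116.6x1 + 68.8x2 + 115.3x3 + 85.2x4 + 91.9x5 + 65.1x6 ≥ 293.3   (octane-barrels)
  3.39x1 + 5.39x2 + 4.12x3 + 4.65x4 + 5.4x5 + 4.8x6 ≥ 10.21   (energy)
  x1, x2, x3, x4, x5, x6 ≥ 0.
At the optimum only ethanol, isomerate are positive (straight-run naphtha, MTBE, FCC naphtha, raffinate = 0). The oxygenate mass and octane-barrels requirements are met with equality.
That vertex is x1 = 0.71104, x4 = 2.4694.
Total cost: 108.45·0.71104 + 71.88·2.4694 = 254.6128.

$254.61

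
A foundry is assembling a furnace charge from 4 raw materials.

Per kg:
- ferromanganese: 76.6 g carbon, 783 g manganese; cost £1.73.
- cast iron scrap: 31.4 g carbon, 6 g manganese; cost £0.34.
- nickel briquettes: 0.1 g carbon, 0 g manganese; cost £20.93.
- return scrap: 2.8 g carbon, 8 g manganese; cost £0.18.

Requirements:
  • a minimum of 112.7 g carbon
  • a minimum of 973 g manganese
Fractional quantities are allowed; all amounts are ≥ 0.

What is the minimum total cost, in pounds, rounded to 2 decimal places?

Treat it as an LP. Let x1 = kg of ferromanganese, x2 = kg of cast iron scrap, x3 = kg of nickel briquettes, x4 = kg of return scrap.
Minimize 1.73x1 + 0.34x2 + 20.93x3 + 0.18x4 s.t.:
  76.6x1 + 31.4x2 + 0.1x3 + 2.8x4 ≥ 112.7   (carbon)
  783x1 + 6x2 + 8x4 ≥ 973   (manganese)
  x1, x2, x3, x4 ≥ 0.
The minimum-cost mix takes nothing from nickel briquettes, return scrap — only ferromanganese, cast iron scrap. The carbon and manganese requirements are met with equality.
Solving gives x1 = 1.2383, x2 = 0.56835.
Total cost: 1.73·1.2383 + 0.34·0.56835 = 2.3355.

£2.34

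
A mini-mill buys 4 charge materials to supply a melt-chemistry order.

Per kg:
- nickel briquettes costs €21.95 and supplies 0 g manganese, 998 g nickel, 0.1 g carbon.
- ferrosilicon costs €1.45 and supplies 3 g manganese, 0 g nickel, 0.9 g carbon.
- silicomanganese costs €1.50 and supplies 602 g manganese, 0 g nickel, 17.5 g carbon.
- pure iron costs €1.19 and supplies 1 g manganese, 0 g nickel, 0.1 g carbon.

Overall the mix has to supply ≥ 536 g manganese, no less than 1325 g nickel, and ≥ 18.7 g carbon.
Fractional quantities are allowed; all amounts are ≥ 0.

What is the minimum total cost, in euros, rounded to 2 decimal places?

Set it up as a linear program. Let x1 = kg of nickel briquettes, x2 = kg of ferrosilicon, x3 = kg of silicomanganese, x4 = kg of pure iron.
Minimize 21.95x1 + 1.45x2 + 1.5x3 + 1.19x4 subject to:
  3x2 + 602x3 + 1x4 ≥ 536   (manganese)
  998x1 ≥ 1325   (nickel)
  0.1x1 + 0.9x2 + 17.5x3 + 0.1x4 ≥ 18.7   (carbon)
  x1, x2, x3, x4 ≥ 0.
The cheapest feasible vertex uses only nickel briquettes, silicomanganese; ferrosilicon, pure iron are not used. There the nickel and carbon constraints are tight.
That vertex is x1 = 1.3277, x3 = 1.061.
Objective = 21.95·1.3277 + 1.5·1.061 = 30.7345.

€30.73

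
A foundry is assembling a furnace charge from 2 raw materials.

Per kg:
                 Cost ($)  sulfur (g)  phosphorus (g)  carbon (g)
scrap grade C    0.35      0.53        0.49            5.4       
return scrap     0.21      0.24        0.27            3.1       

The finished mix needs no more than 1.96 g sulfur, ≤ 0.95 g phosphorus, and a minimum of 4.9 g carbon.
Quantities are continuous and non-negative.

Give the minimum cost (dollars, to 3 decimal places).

Let x1 = kg of scrap grade C, x2 = kg of return scrap.
min 0.35x1 + 0.21x2 subject to:
  0.53x1 + 0.24x2 ≤ 1.96   (sulfur)
  0.49x1 + 0.27x2 ≤ 0.95   (phosphorus)
  5.4x1 + 3.1x2 ≥ 4.9   (carbon)
  x1, x2 ≥ 0.
The cheapest feasible vertex uses only scrap grade C; return scrap is not used. There the carbon constraint is tight.
That vertex is x1 = 0.9074.
Cost = 0.35·0.9074 = 0.31759.

$0.318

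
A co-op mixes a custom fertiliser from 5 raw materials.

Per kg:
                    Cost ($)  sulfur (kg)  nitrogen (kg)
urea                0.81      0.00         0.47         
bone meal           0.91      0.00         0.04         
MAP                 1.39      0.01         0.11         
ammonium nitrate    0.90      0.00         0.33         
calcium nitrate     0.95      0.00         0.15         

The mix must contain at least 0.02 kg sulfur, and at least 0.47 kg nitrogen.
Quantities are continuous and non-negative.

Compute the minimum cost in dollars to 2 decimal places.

Treat it as an LP. Let x1 = kg of urea, x2 = kg of bone meal, x3 = kg of MAP, x4 = kg of ammonium nitrate, x5 = kg of calcium nitrate.
Minimize 0.81x1 + 0.91x2 + 1.39x3 + 0.9x4 + 0.95x5 s.t.:
  0.01x3 ≥ 0.02   (sulfur)
  0.47x1 + 0.04x2 + 0.11x3 + 0.33x4 + 0.15x5 ≥ 0.47   (nitrogen)
  x1, x2, x3, x4, x5 ≥ 0.
At the optimum only urea, MAP are positive (bone meal, ammonium nitrate, calcium nitrate = 0). There the sulfur and nitrogen constraints are tight.
Optimal quantities: urea = 0.5319 kg, MAP = 2 kg.
Cost = 0.81·0.5319 + 1.39·2 = 3.2108.

$3.21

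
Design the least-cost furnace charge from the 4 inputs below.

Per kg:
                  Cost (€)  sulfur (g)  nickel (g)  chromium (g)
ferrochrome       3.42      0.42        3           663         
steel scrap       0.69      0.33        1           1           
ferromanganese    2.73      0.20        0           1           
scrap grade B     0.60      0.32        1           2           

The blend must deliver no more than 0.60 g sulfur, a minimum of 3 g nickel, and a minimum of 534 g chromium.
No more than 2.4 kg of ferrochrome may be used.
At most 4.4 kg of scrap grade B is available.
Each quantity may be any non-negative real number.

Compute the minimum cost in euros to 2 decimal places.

€3.10

This is a linear program. Let x1 = kg of ferrochrome, x2 = kg of steel scrap, x3 = kg of ferromanganese, x4 = kg of scrap grade B.
min 3.42x1 + 0.69x2 + 2.73x3 + 0.6x4 s.t.:
  0.42x1 + 0.33x2 + 0.2x3 + 0.32x4 ≤ 0.6   (sulfur)
  3x1 + 1x2 + 1x4 ≥ 3   (nickel)
  663x1 + 1x2 + 1x3 + 2x4 ≥ 534   (chromium)
  x1 ≤ 2.4
  x4 ≤ 4.4
  x1, x2, x3, x4 ≥ 0.
The minimum-cost mix takes nothing from steel scrap, ferromanganese — only ferrochrome, scrap grade B. The nickel and chromium requirements are met with equality.
That vertex is x1 = 0.8037, x4 = 0.589.
Cost = 3.42·0.8037 + 0.6·0.589 = 3.1021.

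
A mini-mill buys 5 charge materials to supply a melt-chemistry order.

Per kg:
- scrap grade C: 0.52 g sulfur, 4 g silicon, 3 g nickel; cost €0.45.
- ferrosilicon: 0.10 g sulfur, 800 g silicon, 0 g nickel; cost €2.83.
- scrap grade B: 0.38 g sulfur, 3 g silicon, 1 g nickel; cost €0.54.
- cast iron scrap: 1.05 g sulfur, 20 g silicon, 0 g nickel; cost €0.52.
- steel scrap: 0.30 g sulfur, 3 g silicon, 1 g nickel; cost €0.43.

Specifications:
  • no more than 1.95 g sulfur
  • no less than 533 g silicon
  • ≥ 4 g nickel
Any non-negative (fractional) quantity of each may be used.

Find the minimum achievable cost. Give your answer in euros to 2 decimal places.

Let x1 = kg of scrap grade C, x2 = kg of ferrosilicon, x3 = kg of scrap grade B, x4 = kg of cast iron scrap, x5 = kg of steel scrap.
Minimize 0.45x1 + 2.83x2 + 0.54x3 + 0.52x4 + 0.43x5 subject to:
  0.52x1 + 0.1x2 + 0.38x3 + 1.05x4 + 0.3x5 ≤ 1.95   (sulfur)
  4x1 + 800x2 + 3x3 + 20x4 + 3x5 ≥ 533   (silicon)
  3x1 + 1x3 + 1x5 ≥ 4   (nickel)
  x1, x2, x3, x4, x5 ≥ 0.
At the optimum only scrap grade C, ferrosilicon are positive (scrap grade B, cast iron scrap, steel scrap = 0). There the silicon and nickel constraints are tight.
So scrap grade C = 1.333 kg, ferrosilicon = 0.6596 kg.
Cost = 0.45·1.333 + 2.83·0.6596 = 2.4665.

€2.47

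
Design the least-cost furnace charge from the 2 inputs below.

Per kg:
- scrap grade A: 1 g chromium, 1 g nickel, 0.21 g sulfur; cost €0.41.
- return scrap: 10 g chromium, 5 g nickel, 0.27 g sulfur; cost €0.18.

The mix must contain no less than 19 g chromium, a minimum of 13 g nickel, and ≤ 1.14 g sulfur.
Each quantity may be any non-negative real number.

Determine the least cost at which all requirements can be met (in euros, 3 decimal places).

€0.468

Treat it as an LP. Let x1 = kg of scrap grade A, x2 = kg of return scrap.
Minimise 0.41x1 + 0.18x2 s.t.:
  1x1 + 10x2 ≥ 19   (chromium)
  1x1 + 5x2 ≥ 13   (nickel)
  0.21x1 + 0.27x2 ≤ 1.14   (sulfur)
  x1, x2 ≥ 0.
The optimal basis is {return scrap}; scrap grade A drops out. The nickel requirement is met with equality.
So return scrap = 2.6 kg.
Total cost: 0.18·2.6 = 0.46800.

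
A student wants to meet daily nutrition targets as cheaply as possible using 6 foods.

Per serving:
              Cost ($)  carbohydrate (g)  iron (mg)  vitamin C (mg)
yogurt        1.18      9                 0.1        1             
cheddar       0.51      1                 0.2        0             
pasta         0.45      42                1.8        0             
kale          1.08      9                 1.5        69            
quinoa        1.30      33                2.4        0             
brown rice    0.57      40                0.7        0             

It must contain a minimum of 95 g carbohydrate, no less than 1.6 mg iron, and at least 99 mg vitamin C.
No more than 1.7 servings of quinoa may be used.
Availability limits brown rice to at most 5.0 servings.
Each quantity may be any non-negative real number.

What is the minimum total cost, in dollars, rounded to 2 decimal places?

Set it up as a linear program. Let x1 = servings of yogurt, x2 = servings of cheddar, x3 = servings of pasta, x4 = servings of kale, x5 = servings of quinoa, x6 = servings of brown rice.
Minimize 1.18x1 + 0.51x2 + 0.45x3 + 1.08x4 + 1.3x5 + 0.57x6 with:
  9x1 + 1x2 + 42x3 + 9x4 + 33x5 + 40x6 ≥ 95   (carbohydrate)
  0.1x1 + 0.2x2 + 1.8x3 + 1.5x4 + 2.4x5 + 0.7x6 ≥ 1.6   (iron)
  1x1 + 69x4 ≥ 99   (vitamin C)
  x5 ≤ 1.7
  x6 ≤ 5
  x1, x2, x3, x4, x5, x6 ≥ 0.
The cheapest feasible vertex uses only pasta, kale; yogurt, cheddar, quinoa, brown rice are not used. Binding constraints: carbohydrate and vitamin C.
Optimal quantities: pasta = 1.954 servings, kale = 1.435 servings.
Total cost: 0.45·1.954 + 1.08·1.435 = 2.4291.

$2.43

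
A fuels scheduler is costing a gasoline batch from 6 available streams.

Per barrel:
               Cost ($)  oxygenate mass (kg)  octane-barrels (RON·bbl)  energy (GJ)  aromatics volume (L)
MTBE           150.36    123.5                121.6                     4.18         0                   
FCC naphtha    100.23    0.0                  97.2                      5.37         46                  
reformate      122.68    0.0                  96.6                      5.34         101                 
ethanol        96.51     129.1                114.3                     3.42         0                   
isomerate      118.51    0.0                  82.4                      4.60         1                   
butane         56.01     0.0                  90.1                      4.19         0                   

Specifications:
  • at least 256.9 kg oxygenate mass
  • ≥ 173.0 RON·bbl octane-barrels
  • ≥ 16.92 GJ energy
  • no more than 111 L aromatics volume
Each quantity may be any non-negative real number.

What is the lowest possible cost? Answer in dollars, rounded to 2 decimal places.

Treat it as an LP. Let x1 = barrels of MTBE, x2 = barrels of FCC naphtha, x3 = barrels of reformate, x4 = barrels of ethanol, x5 = barrels of isomerate, x6 = barrels of butane.
min 150.36x1 + 100.23x2 + 122.68x3 + 96.51x4 + 118.51x5 + 56.01x6 subject to:
  123.5x1 + 129.1x4 ≥ 256.9   (oxygenate mass)
  121.6x1 + 97.2x2 + 96.6x3 + 114.3x4 + 82.4x5 + 90.1x6 ≥ 173   (octane-barrels)
  4.18x1 + 5.37x2 + 5.34x3 + 3.42x4 + 4.6x5 + 4.19x6 ≥ 16.92   (energy)
  46x2 + 101x3 + 1x5 ≤ 111   (aromatics volume)
  x1, x2, x3, x4, x5, x6 ≥ 0.
The cheapest feasible vertex uses only ethanol, butane; MTBE, FCC naphtha, reformate, isomerate are not used. Binding constraints: oxygenate mass and energy.
So ethanol = 1.9899 barrels, butane = 2.4139 barrels.
Hence cost = 96.51·1.9899 + 56.01·2.4139 = $327.2478.

$327.25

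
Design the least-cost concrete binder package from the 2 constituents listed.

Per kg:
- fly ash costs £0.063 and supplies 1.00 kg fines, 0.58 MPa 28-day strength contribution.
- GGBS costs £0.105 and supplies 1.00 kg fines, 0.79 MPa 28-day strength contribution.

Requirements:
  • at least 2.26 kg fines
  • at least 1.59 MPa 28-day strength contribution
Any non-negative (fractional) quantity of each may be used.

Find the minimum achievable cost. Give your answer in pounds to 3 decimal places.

£0.173

This is a linear program. Let x1 = kg of fly ash, x2 = kg of GGBS.
min 0.063x1 + 0.105x2 s.t.:
  1x1 + 1x2 ≥ 2.26   (fines)
  0.58x1 + 0.79x2 ≥ 1.59   (28-day strength contribution)
  x1, x2 ≥ 0.
The optimal basis is {fly ash}; GGBS drops out. Binding constraint: 28-day strength contribution.
That vertex is x1 = 2.741.
Cost = 0.063·2.741 = 0.17268.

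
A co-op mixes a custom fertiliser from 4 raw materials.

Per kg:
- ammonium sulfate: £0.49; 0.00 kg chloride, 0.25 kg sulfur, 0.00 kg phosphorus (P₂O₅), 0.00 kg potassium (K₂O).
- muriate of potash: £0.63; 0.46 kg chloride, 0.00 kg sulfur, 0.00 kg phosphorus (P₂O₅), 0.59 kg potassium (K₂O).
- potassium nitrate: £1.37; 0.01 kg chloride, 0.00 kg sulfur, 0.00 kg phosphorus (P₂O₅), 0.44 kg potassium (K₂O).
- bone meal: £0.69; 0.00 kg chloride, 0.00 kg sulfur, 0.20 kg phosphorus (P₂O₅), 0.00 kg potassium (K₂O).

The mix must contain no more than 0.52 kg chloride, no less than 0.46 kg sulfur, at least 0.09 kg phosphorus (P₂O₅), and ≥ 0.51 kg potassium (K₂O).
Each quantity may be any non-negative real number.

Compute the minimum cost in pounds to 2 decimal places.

£1.76

This is a linear program. Let x1 = kg of ammonium sulfate, x2 = kg of muriate of potash, x3 = kg of potassium nitrate, x4 = kg of bone meal.
Minimize 0.49x1 + 0.63x2 + 1.37x3 + 0.69x4 subject to:
  0.46x2 + 0.01x3 ≤ 0.52   (chloride)
  0.25x1 ≥ 0.46   (sulfur)
  0.2x4 ≥ 0.09   (phosphorus (P₂O₅))
  0.59x2 + 0.44x3 ≥ 0.51   (potassium (K₂O))
  x1, x2, x3, x4 ≥ 0.
At the optimum only ammonium sulfate, muriate of potash, bone meal are positive (potassium nitrate = 0). The sulfur, phosphorus (P₂O₅), potassium (K₂O) requirements are met with equality.
Optimal quantities: ammonium sulfate = 1.84 kg, muriate of potash = 0.8644 kg, bone meal = 0.45 kg.
Hence cost = 0.49·1.84 + 0.63·0.8644 + 0.69·0.45 = £1.7567.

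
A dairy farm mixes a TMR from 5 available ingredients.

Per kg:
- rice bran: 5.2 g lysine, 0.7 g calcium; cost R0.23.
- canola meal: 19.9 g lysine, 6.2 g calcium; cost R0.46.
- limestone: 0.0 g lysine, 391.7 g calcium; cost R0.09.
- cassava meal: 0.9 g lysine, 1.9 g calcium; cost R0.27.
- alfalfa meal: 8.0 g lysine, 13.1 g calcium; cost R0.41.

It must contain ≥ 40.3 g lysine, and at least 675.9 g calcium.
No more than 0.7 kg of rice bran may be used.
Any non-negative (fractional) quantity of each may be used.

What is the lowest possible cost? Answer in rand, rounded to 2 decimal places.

R1.08

This is a linear program. Let x1 = kg of rice bran, x2 = kg of canola meal, x3 = kg of limestone, x4 = kg of cassava meal, x5 = kg of alfalfa meal.
min 0.23x1 + 0.46x2 + 0.09x3 + 0.27x4 + 0.41x5 with:
  5.2x1 + 19.9x2 + 0.9x4 + 8x5 ≥ 40.3   (lysine)
  0.7x1 + 6.2x2 + 391.7x3 + 1.9x4 + 13.1x5 ≥ 675.9   (calcium)
  x1 ≤ 0.7
  x1, x2, x3, x4, x5 ≥ 0.
The cheapest feasible vertex uses only canola meal, limestone; rice bran, cassava meal, alfalfa meal are not used. Binding constraints: lysine and calcium.
So canola meal = 2.025 kg, limestone = 1.694 kg.
Total cost: 0.46·2.025 + 0.09·1.694 = 1.0840.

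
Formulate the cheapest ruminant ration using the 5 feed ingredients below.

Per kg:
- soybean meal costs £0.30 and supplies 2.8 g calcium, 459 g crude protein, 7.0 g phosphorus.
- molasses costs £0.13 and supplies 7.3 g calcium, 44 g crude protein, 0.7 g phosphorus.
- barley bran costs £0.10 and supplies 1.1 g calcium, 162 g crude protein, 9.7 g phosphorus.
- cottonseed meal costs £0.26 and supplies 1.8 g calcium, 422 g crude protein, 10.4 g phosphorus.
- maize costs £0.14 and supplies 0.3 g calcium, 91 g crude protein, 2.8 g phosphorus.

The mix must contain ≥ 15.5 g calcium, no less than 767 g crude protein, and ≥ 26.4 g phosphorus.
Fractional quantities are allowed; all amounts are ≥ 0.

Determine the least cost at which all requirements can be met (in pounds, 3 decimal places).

Treat it as an LP. Let x1 = kg of soybean meal, x2 = kg of molasses, x3 = kg of barley bran, x4 = kg of cottonseed meal, x5 = kg of maize.
Minimise 0.3x1 + 0.13x2 + 0.1x3 + 0.26x4 + 0.14x5 subject to:
  2.8x1 + 7.3x2 + 1.1x3 + 1.8x4 + 0.3x5 ≥ 15.5   (calcium)
  459x1 + 44x2 + 162x3 + 422x4 + 91x5 ≥ 767   (crude protein)
  7x1 + 0.7x2 + 9.7x3 + 10.4x4 + 2.8x5 ≥ 26.4   (phosphorus)
  x1, x2, x3, x4, x5 ≥ 0.
The minimum-cost mix takes nothing from soybean meal, cottonseed meal, maize — only molasses, barley bran. There the calcium and crude protein constraints are tight.
Optimal quantities: molasses = 1.47 kg, barley bran = 4.335 kg.
Objective = 0.13·1.47 + 0.1·4.335 = 0.62460.

£0.625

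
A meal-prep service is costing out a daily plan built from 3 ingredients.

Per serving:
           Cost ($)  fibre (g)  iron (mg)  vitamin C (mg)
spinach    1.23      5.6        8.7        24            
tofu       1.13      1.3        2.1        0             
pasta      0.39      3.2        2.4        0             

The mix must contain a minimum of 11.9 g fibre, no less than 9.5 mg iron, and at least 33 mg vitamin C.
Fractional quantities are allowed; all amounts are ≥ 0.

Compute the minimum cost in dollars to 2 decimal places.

$2.20

This is a linear program. Let x1 = servings of spinach, x2 = servings of tofu, x3 = servings of pasta.
Minimise 1.23x1 + 1.13x2 + 0.39x3 s.t.:
  5.6x1 + 1.3x2 + 3.2x3 ≥ 11.9   (fibre)
  8.7x1 + 2.1x2 + 2.4x3 ≥ 9.5   (iron)
  24x1 ≥ 33   (vitamin C)
  x1, x2, x3 ≥ 0.
The cheapest feasible vertex uses only spinach, pasta; tofu is not used. The fibre and vitamin C requirements are met with equality.
Solving gives x1 = 1.375, x3 = 1.313.
Objective = 1.23·1.375 + 0.39·1.313 = 2.2033.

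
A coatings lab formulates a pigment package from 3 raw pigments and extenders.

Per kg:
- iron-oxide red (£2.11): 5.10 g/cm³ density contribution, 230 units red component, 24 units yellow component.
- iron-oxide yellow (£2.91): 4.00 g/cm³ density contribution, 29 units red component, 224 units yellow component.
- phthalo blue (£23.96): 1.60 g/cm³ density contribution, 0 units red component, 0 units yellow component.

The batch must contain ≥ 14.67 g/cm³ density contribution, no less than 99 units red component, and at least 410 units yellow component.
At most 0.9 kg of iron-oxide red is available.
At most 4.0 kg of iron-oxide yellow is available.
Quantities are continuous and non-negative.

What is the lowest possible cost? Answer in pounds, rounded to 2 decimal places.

£9.23

Set it up as a linear program. Let x1 = kg of iron-oxide red, x2 = kg of iron-oxide yellow, x3 = kg of phthalo blue.
Minimize 2.11x1 + 2.91x2 + 23.96x3 with:
  5.1x1 + 4x2 + 1.6x3 ≥ 14.67   (density contribution)
  230x1 + 29x2 ≥ 99   (red component)
  24x1 + 224x2 ≥ 410   (yellow component)
  x1 ≤ 0.9
  x2 ≤ 4
  x1, x2, x3 ≥ 0.
At the optimum only iron-oxide red, iron-oxide yellow are positive (phthalo blue = 0). The density contribution and the iron-oxide red cap requirements are met with equality.
That vertex is x1 = 0.9, x2 = 2.52.
Total cost: 2.11·0.9 + 2.91·2.52 = 9.2322.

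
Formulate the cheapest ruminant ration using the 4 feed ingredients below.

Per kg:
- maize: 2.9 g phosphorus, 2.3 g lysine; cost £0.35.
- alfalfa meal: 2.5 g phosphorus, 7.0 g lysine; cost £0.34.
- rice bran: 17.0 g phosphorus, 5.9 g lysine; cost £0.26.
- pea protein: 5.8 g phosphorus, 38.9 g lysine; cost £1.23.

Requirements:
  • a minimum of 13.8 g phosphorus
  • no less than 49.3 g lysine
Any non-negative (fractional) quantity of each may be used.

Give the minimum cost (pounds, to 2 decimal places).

Treat it as an LP. Let x1 = kg of maize, x2 = kg of alfalfa meal, x3 = kg of rice bran, x4 = kg of pea protein.
min 0.35x1 + 0.34x2 + 0.26x3 + 1.23x4 s.t.:
  2.9x1 + 2.5x2 + 17x3 + 5.8x4 ≥ 13.8   (phosphorus)
  2.3x1 + 7x2 + 5.9x3 + 38.9x4 ≥ 49.3   (lysine)
  x1, x2, x3, x4 ≥ 0.
At the optimum only rice bran, pea protein are positive (maize, alfalfa meal = 0). Binding constraints: phosphorus and lysine.
That vertex is x3 = 0.4001, x4 = 1.207.
Objective = 0.26·0.4001 + 1.23·1.207 = 1.5886.

£1.59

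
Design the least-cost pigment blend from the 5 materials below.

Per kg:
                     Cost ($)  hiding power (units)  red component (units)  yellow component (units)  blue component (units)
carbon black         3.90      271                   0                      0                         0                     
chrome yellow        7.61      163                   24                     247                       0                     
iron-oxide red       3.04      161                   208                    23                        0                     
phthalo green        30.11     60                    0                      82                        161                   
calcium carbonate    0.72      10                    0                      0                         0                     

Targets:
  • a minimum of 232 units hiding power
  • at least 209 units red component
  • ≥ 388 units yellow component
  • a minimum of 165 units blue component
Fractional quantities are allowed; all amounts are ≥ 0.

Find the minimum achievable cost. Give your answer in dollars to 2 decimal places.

$42.26

Treat it as an LP. Let x1 = kg of carbon black, x2 = kg of chrome yellow, x3 = kg of iron-oxide red, x4 = kg of phthalo green, x5 = kg of calcium carbonate.
Minimize 3.9x1 + 7.61x2 + 3.04x3 + 30.11x4 + 0.72x5 with:
  271x1 + 163x2 + 161x3 + 60x4 + 10x5 ≥ 232   (hiding power)
  24x2 + 208x3 ≥ 209   (red component)
  247x2 + 23x3 + 82x4 ≥ 388   (yellow component)
  161x4 ≥ 165   (blue component)
  x1, x2, x3, x4, x5 ≥ 0.
The minimum-cost mix takes nothing from carbon black, calcium carbonate — only chrome yellow, iron-oxide red, phthalo green. The red component, yellow component, blue component requirements are met with equality.
So chrome yellow = 1.149 kg, iron-oxide red = 0.8722 kg, phthalo green = 1.025 kg.
Cost = 7.61·1.149 + 3.04·0.8722 + 30.11·1.025 = 42.2581.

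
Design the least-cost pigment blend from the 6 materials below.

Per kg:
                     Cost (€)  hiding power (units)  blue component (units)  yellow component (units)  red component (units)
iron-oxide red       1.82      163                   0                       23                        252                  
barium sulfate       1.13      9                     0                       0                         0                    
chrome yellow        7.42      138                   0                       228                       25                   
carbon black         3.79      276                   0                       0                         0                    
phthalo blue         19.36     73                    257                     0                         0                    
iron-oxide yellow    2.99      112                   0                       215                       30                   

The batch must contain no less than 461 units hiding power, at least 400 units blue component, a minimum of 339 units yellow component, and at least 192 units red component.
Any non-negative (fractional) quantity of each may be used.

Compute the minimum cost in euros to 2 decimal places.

Let x1 = kg of iron-oxide red, x2 = kg of barium sulfate, x3 = kg of chrome yellow, x4 = kg of carbon black, x5 = kg of phthalo blue, x6 = kg of iron-oxide yellow.
Minimize 1.82x1 + 1.13x2 + 7.42x3 + 3.79x4 + 19.36x5 + 2.99x6 with:
  163x1 + 9x2 + 138x3 + 276x4 + 73x5 + 112x6 ≥ 461   (hiding power)
  257x5 ≥ 400   (blue component)
  23x1 + 228x3 + 215x6 ≥ 339   (yellow component)
  252x1 + 25x3 + 30x6 ≥ 192   (red component)
  x1, x2, x3, x4, x5, x6 ≥ 0.
At the optimum only iron-oxide red, phthalo blue, iron-oxide yellow are positive (barium sulfate, chrome yellow, carbon black = 0). The hiding power, blue component, yellow component requirements are met with equality.
So iron-oxide red = 1.131 kg, phthalo blue = 1.556 kg, iron-oxide yellow = 1.456 kg.
Cost = 1.82·1.131 + 19.36·1.556 + 2.99·1.456 = 36.5360.

€36.54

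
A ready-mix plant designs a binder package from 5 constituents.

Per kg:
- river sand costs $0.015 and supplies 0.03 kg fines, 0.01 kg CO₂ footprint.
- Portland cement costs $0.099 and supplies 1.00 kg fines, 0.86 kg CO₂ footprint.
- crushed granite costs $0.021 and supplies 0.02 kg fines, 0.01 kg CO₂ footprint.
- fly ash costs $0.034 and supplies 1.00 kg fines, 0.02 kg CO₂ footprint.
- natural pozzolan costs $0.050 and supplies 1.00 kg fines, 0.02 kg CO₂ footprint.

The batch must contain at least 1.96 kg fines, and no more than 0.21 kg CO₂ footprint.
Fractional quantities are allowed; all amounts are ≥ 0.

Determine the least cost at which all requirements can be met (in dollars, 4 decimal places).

Treat it as an LP. Let x1 = kg of river sand, x2 = kg of Portland cement, x3 = kg of crushed granite, x4 = kg of fly ash, x5 = kg of natural pozzolan.
Minimise 0.015x1 + 0.099x2 + 0.021x3 + 0.034x4 + 0.05x5 with:
  0.03x1 + 1x2 + 0.02x3 + 1x4 + 1x5 ≥ 1.96   (fines)
  0.01x1 + 0.86x2 + 0.01x3 + 0.02x4 + 0.02x5 ≤ 0.21   (CO₂ footprint)
  x1, x2, x3, x4, x5 ≥ 0.
At the optimum only fly ash is positive (river sand, Portland cement, crushed granite, natural pozzolan = 0). The fines requirement is met with equality.
So fly ash = 1.96 kg.
Cost = 0.034·1.96 = 0.066640.

$0.0666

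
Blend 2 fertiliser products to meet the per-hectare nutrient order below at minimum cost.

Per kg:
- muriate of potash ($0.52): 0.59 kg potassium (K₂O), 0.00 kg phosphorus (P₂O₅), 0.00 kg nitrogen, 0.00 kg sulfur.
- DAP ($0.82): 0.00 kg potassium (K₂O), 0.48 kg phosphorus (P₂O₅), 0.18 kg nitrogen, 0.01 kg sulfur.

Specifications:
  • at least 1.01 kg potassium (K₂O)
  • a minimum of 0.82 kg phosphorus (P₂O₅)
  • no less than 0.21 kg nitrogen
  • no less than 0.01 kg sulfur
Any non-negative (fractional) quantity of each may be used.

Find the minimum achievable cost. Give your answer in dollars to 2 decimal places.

Treat it as an LP. Let x1 = kg of muriate of potash, x2 = kg of DAP.
Minimise 0.52x1 + 0.82x2 with:
  0.59x1 ≥ 1.01   (potassium (K₂O))
  0.48x2 ≥ 0.82   (phosphorus (P₂O₅))
  0.18x2 ≥ 0.21   (nitrogen)
  0.01x2 ≥ 0.01   (sulfur)
  x1, x2 ≥ 0.
Both inputs are positive at the optimum. There the potassium (K₂O) and phosphorus (P₂O₅) constraints are tight.
That vertex is x1 = 1.712, x2 = 1.708.
Objective = 0.52·1.712 + 0.82·1.708 = 2.2908.

$2.29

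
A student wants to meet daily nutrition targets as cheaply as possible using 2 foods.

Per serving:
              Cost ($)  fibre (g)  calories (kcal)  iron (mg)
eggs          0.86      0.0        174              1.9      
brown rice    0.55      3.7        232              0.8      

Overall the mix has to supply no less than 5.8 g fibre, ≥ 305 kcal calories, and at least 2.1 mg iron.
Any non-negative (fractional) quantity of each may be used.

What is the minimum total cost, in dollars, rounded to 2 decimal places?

$1.25

This is a linear program. Let x1 = servings of eggs, x2 = servings of brown rice.
min 0.86x1 + 0.55x2 subject to:
  3.7x2 ≥ 5.8   (fibre)
  174x1 + 232x2 ≥ 305   (calories)
  1.9x1 + 0.8x2 ≥ 2.1   (iron)
  x1, x2 ≥ 0.
Both inputs are positive at the optimum. There the fibre and iron constraints are tight.
Solving gives x1 = 0.4452, x2 = 1.568.
Total cost: 0.86·0.4452 + 0.55·1.568 = 1.2453.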